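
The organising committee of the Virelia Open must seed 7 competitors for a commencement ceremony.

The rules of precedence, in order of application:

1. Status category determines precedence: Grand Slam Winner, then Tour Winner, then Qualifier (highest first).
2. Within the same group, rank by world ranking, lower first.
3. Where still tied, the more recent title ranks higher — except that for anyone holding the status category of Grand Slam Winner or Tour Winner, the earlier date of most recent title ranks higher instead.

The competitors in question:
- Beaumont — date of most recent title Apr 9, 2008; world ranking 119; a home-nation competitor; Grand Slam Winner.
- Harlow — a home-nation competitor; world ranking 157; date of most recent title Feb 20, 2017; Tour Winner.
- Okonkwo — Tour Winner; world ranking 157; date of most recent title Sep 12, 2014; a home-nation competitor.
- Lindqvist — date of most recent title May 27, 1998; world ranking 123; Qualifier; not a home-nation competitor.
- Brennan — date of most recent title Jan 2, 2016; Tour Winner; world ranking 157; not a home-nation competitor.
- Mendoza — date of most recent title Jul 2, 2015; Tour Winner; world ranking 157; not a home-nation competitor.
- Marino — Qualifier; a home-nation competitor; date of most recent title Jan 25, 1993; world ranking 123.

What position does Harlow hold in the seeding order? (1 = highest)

5

By status category: Beaumont (Grand Slam Winner); then Okonkwo, Mendoza, Brennan and Harlow (Tour Winner); then Lindqvist and Marino (Qualifier).
Okonkwo, Mendoza, Brennan and Harlow all have world ranking 157, so the next rule applies.
Among Okonkwo, Mendoza, Brennan and Harlow, by date of most recent title (earlier first) (reversed rule for this group): Okonkwo (Sep 12, 2014) before Mendoza (Jul 2, 2015) before Brennan (Jan 2, 2016) before Harlow (Feb 20, 2017).
Lindqvist and Marino both have world ranking 123, so the next rule applies.
Among Lindqvist and Marino, by date of most recent title (later first): Lindqvist (May 27, 1998) before Marino (Jan 25, 1993).
Order: Beaumont, Okonkwo, Mendoza, Brennan, Harlow, Lindqvist, Marino. So position 5.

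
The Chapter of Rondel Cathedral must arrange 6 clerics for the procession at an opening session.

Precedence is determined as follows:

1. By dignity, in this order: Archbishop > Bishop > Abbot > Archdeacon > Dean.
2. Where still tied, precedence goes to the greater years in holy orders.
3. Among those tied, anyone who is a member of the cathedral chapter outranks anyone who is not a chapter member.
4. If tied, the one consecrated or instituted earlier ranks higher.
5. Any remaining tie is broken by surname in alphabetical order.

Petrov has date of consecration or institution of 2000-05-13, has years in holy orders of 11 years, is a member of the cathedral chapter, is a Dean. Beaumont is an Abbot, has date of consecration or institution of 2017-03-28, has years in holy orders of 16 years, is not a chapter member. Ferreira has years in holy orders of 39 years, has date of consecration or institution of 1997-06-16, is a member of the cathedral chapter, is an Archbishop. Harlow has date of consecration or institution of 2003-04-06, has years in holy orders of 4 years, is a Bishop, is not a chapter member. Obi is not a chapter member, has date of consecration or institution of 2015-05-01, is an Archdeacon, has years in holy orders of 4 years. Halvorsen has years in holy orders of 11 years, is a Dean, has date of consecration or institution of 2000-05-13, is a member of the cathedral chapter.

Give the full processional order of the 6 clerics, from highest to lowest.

Ferreira, Harlow, Beaumont, Obi, Halvorsen, Petrov

By dignity: Ferreira (Archbishop); then Harlow (Bishop); then Beaumont (Abbot); then Obi (Archdeacon); then Halvorsen and Petrov (Dean).
Halvorsen and Petrov both have years in holy orders 11 years, so the next rule applies.
Halvorsen and Petrov are each a member of the cathedral chapter, so the next rule applies.
Halvorsen and Petrov both have date of consecration or institution 2000-05-13, so the next rule applies.
Among Halvorsen and Petrov, alphabetically by surname: Halvorsen before Petrov.
Full order: Ferreira, Harlow, Beaumont, Obi, Halvorsen, Petrov.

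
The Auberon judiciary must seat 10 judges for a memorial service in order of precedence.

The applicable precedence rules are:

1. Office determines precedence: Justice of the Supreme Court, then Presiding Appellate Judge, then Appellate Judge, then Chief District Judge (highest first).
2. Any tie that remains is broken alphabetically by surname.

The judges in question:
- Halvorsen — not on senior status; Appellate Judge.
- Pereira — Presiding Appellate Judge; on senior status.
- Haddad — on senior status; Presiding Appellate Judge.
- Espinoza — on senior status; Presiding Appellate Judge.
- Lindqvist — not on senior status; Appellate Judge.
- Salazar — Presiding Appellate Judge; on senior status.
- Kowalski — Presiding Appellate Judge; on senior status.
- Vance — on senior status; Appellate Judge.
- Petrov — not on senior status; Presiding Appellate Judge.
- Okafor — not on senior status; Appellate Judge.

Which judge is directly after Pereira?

Petrov

By office: Espinoza, Haddad, Kowalski, Pereira, Petrov and Salazar (Presiding Appellate Judge); then Halvorsen, Lindqvist, Okafor and Vance (Appellate Judge).
Among Espinoza, Haddad, Kowalski, Pereira, Petrov and Salazar, alphabetically by surname: Espinoza before Haddad before Kowalski before Pereira before Petrov before Salazar.
Among Halvorsen, Lindqvist, Okafor and Vance, alphabetically by surname: Halvorsen before Lindqvist before Okafor before Vance.
Order: Espinoza, Haddad, Kowalski, Pereira, Petrov, Salazar, Halvorsen, Lindqvist, Okafor, Vance.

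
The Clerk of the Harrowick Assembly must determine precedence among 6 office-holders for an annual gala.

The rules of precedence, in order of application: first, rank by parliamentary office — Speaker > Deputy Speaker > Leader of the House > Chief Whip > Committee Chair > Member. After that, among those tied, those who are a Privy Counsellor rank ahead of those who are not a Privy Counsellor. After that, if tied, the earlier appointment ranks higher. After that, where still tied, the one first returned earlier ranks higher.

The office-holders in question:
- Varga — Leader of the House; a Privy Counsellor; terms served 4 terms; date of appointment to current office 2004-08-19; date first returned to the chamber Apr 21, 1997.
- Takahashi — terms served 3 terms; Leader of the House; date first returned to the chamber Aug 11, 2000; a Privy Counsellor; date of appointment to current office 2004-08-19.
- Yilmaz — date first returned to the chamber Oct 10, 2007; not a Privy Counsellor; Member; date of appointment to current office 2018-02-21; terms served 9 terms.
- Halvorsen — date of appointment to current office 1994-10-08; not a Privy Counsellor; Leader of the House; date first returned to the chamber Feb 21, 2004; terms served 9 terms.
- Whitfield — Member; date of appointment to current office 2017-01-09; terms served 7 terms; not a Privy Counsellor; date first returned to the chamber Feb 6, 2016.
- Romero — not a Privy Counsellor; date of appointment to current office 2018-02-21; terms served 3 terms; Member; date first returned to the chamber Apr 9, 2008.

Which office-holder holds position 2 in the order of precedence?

By parliamentary office: Varga, Takahashi and Halvorsen (Leader of the House); then Whitfield, Yilmaz and Romero (Member).
Among Varga, Takahashi and Halvorsen, a Privy Counsellor before not a Privy Counsellor: Varga and Takahashi (a Privy Counsellor) before Halvorsen (not a Privy Counsellor).
Varga and Takahashi both have date of appointment to current office 2004-08-19, so the next rule applies.
Among Varga and Takahashi, by date first returned to the chamber (earlier first): Varga (Apr 21, 1997) before Takahashi (Aug 11, 2000).
Whitfield, Yilmaz and Romero are each not a Privy Counsellor, so the next rule applies.
Among Whitfield, Yilmaz and Romero, by date of appointment to current office (earlier first): Whitfield (2017-01-09) before Yilmaz and Romero (2018-02-21).
Among Yilmaz and Romero, by date first returned to the chamber (earlier first): Yilmaz (Oct 10, 2007) before Romero (Apr 9, 2008).
Order: Varga, Takahashi, Halvorsen, Whitfield, Yilmaz, Romero.

Takahashi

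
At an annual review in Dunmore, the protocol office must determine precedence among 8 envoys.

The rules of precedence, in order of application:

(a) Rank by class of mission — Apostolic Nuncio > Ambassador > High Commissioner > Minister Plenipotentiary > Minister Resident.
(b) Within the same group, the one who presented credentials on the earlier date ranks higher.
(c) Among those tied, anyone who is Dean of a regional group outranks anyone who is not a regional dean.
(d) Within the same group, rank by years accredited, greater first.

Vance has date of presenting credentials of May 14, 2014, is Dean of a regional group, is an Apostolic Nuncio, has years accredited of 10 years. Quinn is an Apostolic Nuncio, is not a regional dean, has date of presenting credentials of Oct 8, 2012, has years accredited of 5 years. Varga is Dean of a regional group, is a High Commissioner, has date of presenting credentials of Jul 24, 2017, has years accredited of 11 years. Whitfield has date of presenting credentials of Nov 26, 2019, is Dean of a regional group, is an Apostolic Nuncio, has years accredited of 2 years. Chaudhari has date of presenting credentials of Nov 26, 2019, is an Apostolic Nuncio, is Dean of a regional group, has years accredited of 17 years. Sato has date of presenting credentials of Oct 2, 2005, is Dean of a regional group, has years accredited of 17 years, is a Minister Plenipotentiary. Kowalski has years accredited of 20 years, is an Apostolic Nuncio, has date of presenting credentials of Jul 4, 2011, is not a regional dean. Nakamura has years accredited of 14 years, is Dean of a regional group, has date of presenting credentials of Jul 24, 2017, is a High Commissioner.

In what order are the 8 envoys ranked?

Kowalski, Quinn, Vance, Chaudhari, Whitfield, Nakamura, Varga, Sato

By class of mission: Kowalski, Quinn, Vance, Chaudhari and Whitfield (Apostolic Nuncio); then Nakamura and Varga (High Commissioner); then Sato (Minister Plenipotentiary).
Among Kowalski, Quinn, Vance, Chaudhari and Whitfield, by date of presenting credentials (earlier first): Kowalski (Jul 4, 2011) before Quinn (Oct 8, 2012) before Vance (May 14, 2014) before Chaudhari and Whitfield (Nov 26, 2019).
Chaudhari and Whitfield are each Dean of a regional group, so the next rule applies.
Among Chaudhari and Whitfield, by years accredited (higher first): Chaudhari (17 years) before Whitfield (2 years).
Nakamura and Varga both have date of presenting credentials Jul 24, 2017, so the next rule applies.
Nakamura and Varga are each Dean of a regional group, so the next rule applies.
Among Nakamura and Varga, by years accredited (higher first): Nakamura (14 years) before Varga (11 years).
Full order: Kowalski, Quinn, Vance, Chaudhari, Whitfield, Nakamura, Varga, Sato.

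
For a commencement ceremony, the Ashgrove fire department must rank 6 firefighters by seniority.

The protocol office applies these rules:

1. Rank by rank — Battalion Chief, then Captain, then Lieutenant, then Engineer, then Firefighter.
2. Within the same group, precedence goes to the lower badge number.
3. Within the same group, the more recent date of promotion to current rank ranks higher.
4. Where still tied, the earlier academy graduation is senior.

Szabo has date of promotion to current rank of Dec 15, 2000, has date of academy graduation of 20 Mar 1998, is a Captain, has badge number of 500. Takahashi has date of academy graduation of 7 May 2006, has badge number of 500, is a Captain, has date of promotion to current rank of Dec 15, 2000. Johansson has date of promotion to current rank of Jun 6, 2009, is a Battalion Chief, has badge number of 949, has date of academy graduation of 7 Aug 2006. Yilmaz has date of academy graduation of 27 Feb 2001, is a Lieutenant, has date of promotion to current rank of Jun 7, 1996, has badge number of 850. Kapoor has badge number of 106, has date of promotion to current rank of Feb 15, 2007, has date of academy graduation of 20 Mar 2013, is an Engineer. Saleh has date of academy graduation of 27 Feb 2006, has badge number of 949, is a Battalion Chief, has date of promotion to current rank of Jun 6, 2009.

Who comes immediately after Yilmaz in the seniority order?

By rank: Saleh and Johansson (Battalion Chief); then Szabo and Takahashi (Captain); then Yilmaz (Lieutenant); then Kapoor (Engineer).
Saleh and Johansson both have badge number 949, so the next rule applies.
Saleh and Johansson both have date of promotion to current rank Jun 6, 2009, so the next rule applies.
Among Saleh and Johansson, by date of academy graduation (earlier first): Saleh (27 Feb 2006) before Johansson (7 Aug 2006).
Szabo and Takahashi both have badge number 500, so the next rule applies.
Szabo and Takahashi both have date of promotion to current rank Dec 15, 2000, so the next rule applies.
Among Szabo and Takahashi, by date of academy graduation (earlier first): Szabo (20 Mar 1998) before Takahashi (7 May 2006).
Order: Saleh, Johansson, Szabo, Takahashi, Yilmaz, Kapoor.

Kapoor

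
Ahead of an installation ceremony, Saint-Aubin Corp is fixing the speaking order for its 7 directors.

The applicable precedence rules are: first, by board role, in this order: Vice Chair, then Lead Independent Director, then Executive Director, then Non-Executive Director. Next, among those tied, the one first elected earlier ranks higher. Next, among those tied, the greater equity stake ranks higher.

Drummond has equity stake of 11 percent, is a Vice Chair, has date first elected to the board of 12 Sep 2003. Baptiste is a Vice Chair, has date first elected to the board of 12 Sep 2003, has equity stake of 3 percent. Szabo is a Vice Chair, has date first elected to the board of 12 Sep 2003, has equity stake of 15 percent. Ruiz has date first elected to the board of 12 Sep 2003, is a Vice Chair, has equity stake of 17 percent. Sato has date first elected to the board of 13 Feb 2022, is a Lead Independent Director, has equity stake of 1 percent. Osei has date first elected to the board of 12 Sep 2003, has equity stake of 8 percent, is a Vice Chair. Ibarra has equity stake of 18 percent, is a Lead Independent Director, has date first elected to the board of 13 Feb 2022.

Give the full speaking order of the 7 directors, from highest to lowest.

Ruiz, Szabo, Drummond, Osei, Baptiste, Ibarra, Sato

By board role: Ruiz, Szabo, Drummond, Osei and Baptiste (Vice Chair); then Ibarra and Sato (Lead Independent Director).
Ruiz, Szabo, Drummond, Osei and Baptiste all have date first elected to the board 12 Sep 2003, so the next rule applies.
Among Ruiz, Szabo, Drummond, Osei and Baptiste, by equity stake (higher first): Ruiz (17 percent) before Szabo (15 percent) before Drummond (11 percent) before Osei (8 percent) before Baptiste (3 percent).
Ibarra and Sato both have date first elected to the board 13 Feb 2022, so the next rule applies.
Among Ibarra and Sato, by equity stake (higher first): Ibarra (18 percent) before Sato (1 percent).
Full order: Ruiz, Szabo, Drummond, Osei, Baptiste, Ibarra, Sato.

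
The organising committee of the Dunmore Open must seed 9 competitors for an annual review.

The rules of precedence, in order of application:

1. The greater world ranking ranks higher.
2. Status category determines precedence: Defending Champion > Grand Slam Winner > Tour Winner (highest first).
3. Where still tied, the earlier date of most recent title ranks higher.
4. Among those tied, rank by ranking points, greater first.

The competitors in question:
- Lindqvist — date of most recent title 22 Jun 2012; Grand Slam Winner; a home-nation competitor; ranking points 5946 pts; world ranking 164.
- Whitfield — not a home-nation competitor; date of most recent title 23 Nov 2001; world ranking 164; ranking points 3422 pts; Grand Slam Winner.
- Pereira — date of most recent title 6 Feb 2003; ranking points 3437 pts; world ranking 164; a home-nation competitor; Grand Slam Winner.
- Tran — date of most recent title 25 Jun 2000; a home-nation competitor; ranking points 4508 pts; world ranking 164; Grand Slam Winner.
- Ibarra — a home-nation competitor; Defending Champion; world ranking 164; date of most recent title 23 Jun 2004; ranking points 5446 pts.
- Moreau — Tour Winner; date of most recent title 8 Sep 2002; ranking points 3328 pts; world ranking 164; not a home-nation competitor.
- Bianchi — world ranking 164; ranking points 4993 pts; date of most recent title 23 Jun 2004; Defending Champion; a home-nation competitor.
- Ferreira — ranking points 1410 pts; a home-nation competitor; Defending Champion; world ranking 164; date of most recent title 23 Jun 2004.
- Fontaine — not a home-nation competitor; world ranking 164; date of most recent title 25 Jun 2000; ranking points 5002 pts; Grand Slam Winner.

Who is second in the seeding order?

By world ranking (higher first): Ibarra, Bianchi, Ferreira, Fontaine, Tran, Whitfield, Pereira, Lindqvist and Moreau (each 164).
Among Ibarra, Bianchi, Ferreira, Fontaine, Tran, Whitfield, Pereira, Lindqvist and Moreau, by status category: Ibarra, Bianchi and Ferreira (Defending Champion) before Fontaine, Tran, Whitfield, Pereira and Lindqvist (Grand Slam Winner) before Moreau (Tour Winner).
Ibarra, Bianchi and Ferreira all have date of most recent title 23 Jun 2004, so the next rule applies.
Among Ibarra, Bianchi and Ferreira, by ranking points (higher first): Ibarra (5446 pts) before Bianchi (4993 pts) before Ferreira (1410 pts).
Among Fontaine, Tran, Whitfield, Pereira and Lindqvist, by date of most recent title (earlier first): Fontaine and Tran (25 Jun 2000) before Whitfield (23 Nov 2001) before Pereira (6 Feb 2003) before Lindqvist (22 Jun 2012).
Among Fontaine and Tran, by ranking points (higher first): Fontaine (5002 pts) before Tran (4508 pts).
Order: Ibarra, Bianchi, Ferreira, Fontaine, Tran, Whitfield, Pereira, Lindqvist, Moreau.

Bianchi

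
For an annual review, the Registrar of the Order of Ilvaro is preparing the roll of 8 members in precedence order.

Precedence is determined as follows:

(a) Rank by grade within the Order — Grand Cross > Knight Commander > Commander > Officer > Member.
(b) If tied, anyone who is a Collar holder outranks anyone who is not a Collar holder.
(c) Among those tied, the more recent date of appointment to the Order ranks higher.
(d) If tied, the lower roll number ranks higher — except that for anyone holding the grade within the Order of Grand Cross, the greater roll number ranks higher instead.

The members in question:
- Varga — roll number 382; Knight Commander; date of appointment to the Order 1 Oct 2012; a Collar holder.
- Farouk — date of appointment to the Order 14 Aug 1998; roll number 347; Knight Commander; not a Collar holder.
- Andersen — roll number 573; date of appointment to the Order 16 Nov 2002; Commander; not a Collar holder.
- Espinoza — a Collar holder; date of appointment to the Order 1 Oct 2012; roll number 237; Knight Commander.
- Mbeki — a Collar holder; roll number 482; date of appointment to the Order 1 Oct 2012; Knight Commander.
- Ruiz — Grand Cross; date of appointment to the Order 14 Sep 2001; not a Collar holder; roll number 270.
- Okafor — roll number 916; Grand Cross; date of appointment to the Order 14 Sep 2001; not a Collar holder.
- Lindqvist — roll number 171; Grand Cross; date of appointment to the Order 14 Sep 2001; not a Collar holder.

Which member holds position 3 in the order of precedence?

Lindqvist

By grade within the Order: Okafor, Ruiz and Lindqvist (Grand Cross); then Espinoza, Varga, Mbeki and Farouk (Knight Commander); then Andersen (Commander).
Okafor, Ruiz and Lindqvist are each not a Collar holder, so the next rule applies.
Okafor, Ruiz and Lindqvist all have date of appointment to the Order 14 Sep 2001, so the next rule applies.
Among Okafor, Ruiz and Lindqvist, by roll number (higher first) (reversed rule for this group): Okafor (916) before Ruiz (270) before Lindqvist (171).
Among Espinoza, Varga, Mbeki and Farouk, a Collar holder before not a Collar holder: Espinoza, Varga and Mbeki (a Collar holder) before Farouk (not a Collar holder).
Espinoza, Varga and Mbeki all have date of appointment to the Order 1 Oct 2012, so the next rule applies.
Among Espinoza, Varga and Mbeki, by roll number (lower first): Espinoza (237) before Varga (382) before Mbeki (482).
Order: Okafor, Ruiz, Lindqvist, Espinoza, Varga, Mbeki, Farouk, Andersen.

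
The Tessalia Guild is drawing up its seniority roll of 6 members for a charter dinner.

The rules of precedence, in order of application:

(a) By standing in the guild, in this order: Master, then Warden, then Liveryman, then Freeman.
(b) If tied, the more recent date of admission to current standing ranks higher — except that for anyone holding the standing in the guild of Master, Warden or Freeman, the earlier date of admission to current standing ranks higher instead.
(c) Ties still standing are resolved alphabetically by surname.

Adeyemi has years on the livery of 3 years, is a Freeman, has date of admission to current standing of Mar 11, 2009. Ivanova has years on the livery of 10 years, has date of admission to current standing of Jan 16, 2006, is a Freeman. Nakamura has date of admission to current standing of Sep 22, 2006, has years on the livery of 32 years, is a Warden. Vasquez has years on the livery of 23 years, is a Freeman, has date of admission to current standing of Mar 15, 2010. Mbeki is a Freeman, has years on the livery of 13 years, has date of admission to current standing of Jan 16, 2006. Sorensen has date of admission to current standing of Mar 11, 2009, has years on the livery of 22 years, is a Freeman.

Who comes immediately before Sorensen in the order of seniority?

Adeyemi

By standing in the guild: Nakamura (Warden); then Ivanova, Mbeki, Adeyemi, Sorensen and Vasquez (Freeman).
Among Ivanova, Mbeki, Adeyemi, Sorensen and Vasquez, by date of admission to current standing (earlier first) (reversed rule for this group): Ivanova and Mbeki (Jan 16, 2006) before Adeyemi and Sorensen (Mar 11, 2009) before Vasquez (Mar 15, 2010).
Among Ivanova and Mbeki, alphabetically by surname: Ivanova before Mbeki.
Among Adeyemi and Sorensen, alphabetically by surname: Adeyemi before Sorensen.
Order: Nakamura, Ivanova, Mbeki, Adeyemi, Sorensen, Vasquez.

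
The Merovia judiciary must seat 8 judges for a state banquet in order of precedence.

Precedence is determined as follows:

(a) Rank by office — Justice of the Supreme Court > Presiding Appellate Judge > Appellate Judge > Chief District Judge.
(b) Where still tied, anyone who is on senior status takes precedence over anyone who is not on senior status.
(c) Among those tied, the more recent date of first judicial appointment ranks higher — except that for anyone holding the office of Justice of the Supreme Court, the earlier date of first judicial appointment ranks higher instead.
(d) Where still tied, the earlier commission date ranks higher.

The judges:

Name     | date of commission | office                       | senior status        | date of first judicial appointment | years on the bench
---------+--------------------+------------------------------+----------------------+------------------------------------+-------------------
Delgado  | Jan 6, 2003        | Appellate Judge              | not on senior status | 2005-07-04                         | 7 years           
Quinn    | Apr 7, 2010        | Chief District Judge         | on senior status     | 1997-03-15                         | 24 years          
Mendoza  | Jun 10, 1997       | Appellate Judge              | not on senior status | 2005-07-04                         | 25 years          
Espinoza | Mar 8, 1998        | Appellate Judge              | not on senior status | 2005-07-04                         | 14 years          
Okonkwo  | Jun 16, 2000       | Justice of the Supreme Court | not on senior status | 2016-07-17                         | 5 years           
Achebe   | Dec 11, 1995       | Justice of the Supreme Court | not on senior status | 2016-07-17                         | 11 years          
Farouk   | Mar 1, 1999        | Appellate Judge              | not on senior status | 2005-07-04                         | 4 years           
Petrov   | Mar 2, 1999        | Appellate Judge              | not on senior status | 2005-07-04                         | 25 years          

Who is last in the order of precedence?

By office: Achebe and Okonkwo (Justice of the Supreme Court); then Mendoza, Espinoza, Farouk, Petrov and Delgado (Appellate Judge); then Quinn (Chief District Judge).
Achebe and Okonkwo are each not on senior status, so the next rule applies.
Achebe and Okonkwo both have date of first judicial appointment 2016-07-17, so the next rule applies.
Among Achebe and Okonkwo, by date of commission (earlier first): Achebe (Dec 11, 1995) before Okonkwo (Jun 16, 2000).
Mendoza, Espinoza, Farouk, Petrov and Delgado are each not on senior status, so the next rule applies.
Mendoza, Espinoza, Farouk, Petrov and Delgado all have date of first judicial appointment 2005-07-04, so the next rule applies.
Among Mendoza, Espinoza, Farouk, Petrov and Delgado, by date of commission (earlier first): Mendoza (Jun 10, 1997) before Espinoza (Mar 8, 1998) before Farouk (Mar 1, 1999) before Petrov (Mar 2, 1999) before Delgado (Jan 6, 2003).
Order: Achebe, Okonkwo, Mendoza, Espinoza, Farouk, Petrov, Delgado, Quinn.

Quinn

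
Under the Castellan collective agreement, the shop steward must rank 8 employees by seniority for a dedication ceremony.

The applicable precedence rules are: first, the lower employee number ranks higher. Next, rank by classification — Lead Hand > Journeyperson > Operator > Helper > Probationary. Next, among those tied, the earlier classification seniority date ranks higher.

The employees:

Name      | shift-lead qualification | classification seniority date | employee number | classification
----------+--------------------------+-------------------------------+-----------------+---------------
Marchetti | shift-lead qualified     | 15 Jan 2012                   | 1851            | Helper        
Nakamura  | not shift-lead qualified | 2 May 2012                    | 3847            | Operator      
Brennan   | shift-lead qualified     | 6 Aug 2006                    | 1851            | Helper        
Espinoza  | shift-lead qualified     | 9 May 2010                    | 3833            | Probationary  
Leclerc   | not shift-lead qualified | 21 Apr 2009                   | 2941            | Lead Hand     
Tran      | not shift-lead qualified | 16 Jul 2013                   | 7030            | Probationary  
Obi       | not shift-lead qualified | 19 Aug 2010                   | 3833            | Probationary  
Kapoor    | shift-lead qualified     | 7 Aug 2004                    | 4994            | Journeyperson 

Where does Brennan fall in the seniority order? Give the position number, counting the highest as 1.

By employee number (lower first): Brennan and Marchetti (both 1851); then Leclerc (2941); then Espinoza and Obi (both 3833); then Nakamura (3847); then Kapoor (4994); then Tran (7030).
Brennan and Marchetti are each Helper, so the next rule applies.
Among Brennan and Marchetti, by classification seniority date (earlier first): Brennan (6 Aug 2006) before Marchetti (15 Jan 2012).
Espinoza and Obi are each Probationary, so the next rule applies.
Among Espinoza and Obi, by classification seniority date (earlier first): Espinoza (9 May 2010) before Obi (19 Aug 2010).
Order: Brennan, Marchetti, Leclerc, Espinoza, Obi, Nakamura, Kapoor, Tran. So position 1.

1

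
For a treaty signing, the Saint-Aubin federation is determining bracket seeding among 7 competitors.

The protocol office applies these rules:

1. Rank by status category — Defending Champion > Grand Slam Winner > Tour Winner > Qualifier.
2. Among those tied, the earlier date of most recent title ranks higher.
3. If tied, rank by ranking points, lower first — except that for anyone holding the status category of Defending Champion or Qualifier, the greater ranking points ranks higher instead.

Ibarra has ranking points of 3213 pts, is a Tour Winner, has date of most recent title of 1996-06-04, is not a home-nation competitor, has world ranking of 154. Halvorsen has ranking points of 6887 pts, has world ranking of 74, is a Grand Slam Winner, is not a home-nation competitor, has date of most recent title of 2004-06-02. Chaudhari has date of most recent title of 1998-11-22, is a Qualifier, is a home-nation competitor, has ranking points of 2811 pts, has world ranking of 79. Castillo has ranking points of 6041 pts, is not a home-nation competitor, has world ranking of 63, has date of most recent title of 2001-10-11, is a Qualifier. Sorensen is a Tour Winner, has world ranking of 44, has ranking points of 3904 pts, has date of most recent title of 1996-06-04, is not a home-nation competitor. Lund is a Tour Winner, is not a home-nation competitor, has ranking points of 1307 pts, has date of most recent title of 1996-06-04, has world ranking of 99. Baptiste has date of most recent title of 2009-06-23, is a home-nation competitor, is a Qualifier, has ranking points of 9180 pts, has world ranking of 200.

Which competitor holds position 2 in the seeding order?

By status category: Halvorsen (Grand Slam Winner); then Lund, Ibarra and Sorensen (Tour Winner); then Chaudhari, Castillo and Baptiste (Qualifier).
Lund, Ibarra and Sorensen all have date of most recent title 1996-06-04, so the next rule applies.
Among Lund, Ibarra and Sorensen, by ranking points (lower first): Lund (1307 pts) before Ibarra (3213 pts) before Sorensen (3904 pts).
Among Chaudhari, Castillo and Baptiste, by date of most recent title (earlier first): Chaudhari (1998-11-22) before Castillo (2001-10-11) before Baptiste (2009-06-23).
Order: Halvorsen, Lund, Ibarra, Sorensen, Chaudhari, Castillo, Baptiste.

Lund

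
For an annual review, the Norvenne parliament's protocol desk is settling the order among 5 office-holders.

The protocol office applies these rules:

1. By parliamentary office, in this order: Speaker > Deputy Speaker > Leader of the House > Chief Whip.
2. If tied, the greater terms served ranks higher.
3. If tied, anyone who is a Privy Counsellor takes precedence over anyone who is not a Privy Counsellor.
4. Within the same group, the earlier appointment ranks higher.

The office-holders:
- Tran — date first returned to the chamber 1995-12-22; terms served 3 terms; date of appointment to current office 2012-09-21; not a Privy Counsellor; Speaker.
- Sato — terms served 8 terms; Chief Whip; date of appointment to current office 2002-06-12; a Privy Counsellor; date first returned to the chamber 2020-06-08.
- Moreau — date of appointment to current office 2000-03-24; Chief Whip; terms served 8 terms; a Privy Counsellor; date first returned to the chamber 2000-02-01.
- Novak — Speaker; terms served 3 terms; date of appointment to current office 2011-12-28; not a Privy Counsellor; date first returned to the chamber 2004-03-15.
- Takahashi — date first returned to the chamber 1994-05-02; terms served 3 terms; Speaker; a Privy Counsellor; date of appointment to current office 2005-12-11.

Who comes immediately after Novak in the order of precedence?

By parliamentary office: Takahashi, Novak and Tran (Speaker); then Moreau and Sato (Chief Whip).
Takahashi, Novak and Tran all have terms served 3 terms, so the next rule applies.
Among Takahashi, Novak and Tran, a Privy Counsellor before not a Privy Counsellor: Takahashi (a Privy Counsellor) before Novak and Tran (not a Privy Counsellor).
Among Novak and Tran, by date of appointment to current office (earlier first): Novak (2011-12-28) before Tran (2012-09-21).
Moreau and Sato both have terms served 8 terms, so the next rule applies.
Moreau and Sato are each a Privy Counsellor, so the next rule applies.
Among Moreau and Sato, by date of appointment to current office (earlier first): Moreau (2000-03-24) before Sato (2002-06-12).
Order: Takahashi, Novak, Tran, Moreau, Sato.

Tran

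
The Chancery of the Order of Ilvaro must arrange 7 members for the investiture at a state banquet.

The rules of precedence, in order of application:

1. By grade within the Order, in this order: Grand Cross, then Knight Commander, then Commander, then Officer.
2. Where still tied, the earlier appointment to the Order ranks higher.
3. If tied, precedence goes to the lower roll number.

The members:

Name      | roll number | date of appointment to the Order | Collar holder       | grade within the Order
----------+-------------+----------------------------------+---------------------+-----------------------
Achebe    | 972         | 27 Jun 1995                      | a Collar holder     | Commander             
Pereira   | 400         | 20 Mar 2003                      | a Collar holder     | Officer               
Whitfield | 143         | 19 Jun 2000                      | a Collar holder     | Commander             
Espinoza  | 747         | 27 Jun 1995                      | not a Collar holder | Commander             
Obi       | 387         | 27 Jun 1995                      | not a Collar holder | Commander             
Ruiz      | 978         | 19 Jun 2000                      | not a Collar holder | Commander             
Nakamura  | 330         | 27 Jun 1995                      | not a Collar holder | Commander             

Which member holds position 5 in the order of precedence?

By grade within the Order: Nakamura, Obi, Espinoza, Achebe, Whitfield and Ruiz (Commander); then Pereira (Officer).
Among Nakamura, Obi, Espinoza, Achebe, Whitfield and Ruiz, by date of appointment to the Order (earlier first): Nakamura, Obi, Espinoza and Achebe (27 Jun 1995) before Whitfield and Ruiz (19 Jun 2000).
Among Nakamura, Obi, Espinoza and Achebe, by roll number (lower first): Nakamura (330) before Obi (387) before Espinoza (747) before Achebe (972).
Among Whitfield and Ruiz, by roll number (lower first): Whitfield (143) before Ruiz (978).
Order: Nakamura, Obi, Espinoza, Achebe, Whitfield, Ruiz, Pereira.

Whitfield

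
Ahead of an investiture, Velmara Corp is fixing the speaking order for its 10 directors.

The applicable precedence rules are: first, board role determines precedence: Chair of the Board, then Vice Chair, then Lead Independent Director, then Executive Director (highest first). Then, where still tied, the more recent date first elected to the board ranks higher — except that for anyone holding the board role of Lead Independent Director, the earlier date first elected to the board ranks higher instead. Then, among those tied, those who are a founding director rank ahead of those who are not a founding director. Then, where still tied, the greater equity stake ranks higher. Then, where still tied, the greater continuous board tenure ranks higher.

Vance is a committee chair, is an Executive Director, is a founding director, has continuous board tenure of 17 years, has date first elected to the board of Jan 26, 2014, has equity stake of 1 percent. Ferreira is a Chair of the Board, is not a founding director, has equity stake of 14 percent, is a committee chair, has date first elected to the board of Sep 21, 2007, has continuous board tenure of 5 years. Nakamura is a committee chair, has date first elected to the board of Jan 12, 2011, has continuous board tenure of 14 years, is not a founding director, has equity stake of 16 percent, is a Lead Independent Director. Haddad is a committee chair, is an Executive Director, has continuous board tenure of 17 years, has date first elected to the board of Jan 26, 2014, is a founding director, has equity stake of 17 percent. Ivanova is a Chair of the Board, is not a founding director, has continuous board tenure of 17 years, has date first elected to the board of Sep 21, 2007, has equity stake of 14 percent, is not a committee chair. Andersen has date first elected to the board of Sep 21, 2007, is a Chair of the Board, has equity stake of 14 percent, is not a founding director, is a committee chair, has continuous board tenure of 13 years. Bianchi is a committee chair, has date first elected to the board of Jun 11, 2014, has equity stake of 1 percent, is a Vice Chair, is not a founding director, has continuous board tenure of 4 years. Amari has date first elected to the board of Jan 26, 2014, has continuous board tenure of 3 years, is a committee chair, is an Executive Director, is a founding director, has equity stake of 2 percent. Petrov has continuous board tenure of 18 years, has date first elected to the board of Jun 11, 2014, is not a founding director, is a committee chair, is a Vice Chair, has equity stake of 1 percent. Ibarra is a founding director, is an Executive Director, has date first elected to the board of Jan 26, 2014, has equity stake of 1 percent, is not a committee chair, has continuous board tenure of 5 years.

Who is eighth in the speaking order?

By board role: Ivanova, Andersen and Ferreira (Chair of the Board); then Petrov and Bianchi (Vice Chair); then Nakamura (Lead Independent Director); then Haddad, Amari, Vance and Ibarra (Executive Director).
Ivanova, Andersen and Ferreira all have date first elected to the board Sep 21, 2007, so the next rule applies.
Ivanova, Andersen and Ferreira are each not a founding director, so the next rule applies.
Ivanova, Andersen and Ferreira all have equity stake 14 percent, so the next rule applies.
Among Ivanova, Andersen and Ferreira, by continuous board tenure (higher first): Ivanova (17 years) before Andersen (13 years) before Ferreira (5 years).
Petrov and Bianchi both have date first elected to the board Jun 11, 2014, so the next rule applies.
Petrov and Bianchi are each not a founding director, so the next rule applies.
Petrov and Bianchi both have equity stake 1 percent, so the next rule applies.
Among Petrov and Bianchi, by continuous board tenure (higher first): Petrov (18 years) before Bianchi (4 years).
Haddad, Amari, Vance and Ibarra all have date first elected to the board Jan 26, 2014, so the next rule applies.
Haddad, Amari, Vance and Ibarra are each a founding director, so the next rule applies.
Among Haddad, Amari, Vance and Ibarra, by equity stake (higher first): Haddad (17 percent) before Amari (2 percent) before Vance and Ibarra (1 percent).
Among Vance and Ibarra, by continuous board tenure (higher first): Vance (17 years) before Ibarra (5 years).
Order: Ivanova, Andersen, Ferreira, Petrov, Bianchi, Nakamura, Haddad, Amari, Vance, Ibarra.

Amari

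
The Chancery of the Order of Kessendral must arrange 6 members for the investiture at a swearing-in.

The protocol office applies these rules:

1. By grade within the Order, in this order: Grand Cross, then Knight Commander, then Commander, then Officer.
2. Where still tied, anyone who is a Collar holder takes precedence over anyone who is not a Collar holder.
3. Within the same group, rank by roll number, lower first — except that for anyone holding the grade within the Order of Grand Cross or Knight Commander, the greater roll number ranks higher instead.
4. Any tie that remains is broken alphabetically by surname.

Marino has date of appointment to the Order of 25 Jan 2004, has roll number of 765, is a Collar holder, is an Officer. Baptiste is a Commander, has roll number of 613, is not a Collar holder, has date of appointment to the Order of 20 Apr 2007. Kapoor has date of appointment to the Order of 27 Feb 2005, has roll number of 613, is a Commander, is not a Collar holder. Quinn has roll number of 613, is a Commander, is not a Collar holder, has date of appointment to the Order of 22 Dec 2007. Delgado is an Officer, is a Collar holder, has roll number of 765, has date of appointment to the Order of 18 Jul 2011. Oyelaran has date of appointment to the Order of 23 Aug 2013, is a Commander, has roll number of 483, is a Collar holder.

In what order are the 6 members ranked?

Oyelaran, Baptiste, Kapoor, Quinn, Delgado, Marino

By grade within the Order: Oyelaran, Baptiste, Kapoor and Quinn (Commander); then Delgado and Marino (Officer).
Among Oyelaran, Baptiste, Kapoor and Quinn, a Collar holder before not a Collar holder: Oyelaran (a Collar holder) before Baptiste, Kapoor and Quinn (not a Collar holder).
Baptiste, Kapoor and Quinn all have roll number 613, so the next rule applies.
Among Baptiste, Kapoor and Quinn, alphabetically by surname: Baptiste before Kapoor before Quinn.
Delgado and Marino are each a Collar holder, so the next rule applies.
Delgado and Marino both have roll number 765, so the next rule applies.
Among Delgado and Marino, alphabetically by surname: Delgado before Marino.
Full order: Oyelaran, Baptiste, Kapoor, Quinn, Delgado, Marino.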